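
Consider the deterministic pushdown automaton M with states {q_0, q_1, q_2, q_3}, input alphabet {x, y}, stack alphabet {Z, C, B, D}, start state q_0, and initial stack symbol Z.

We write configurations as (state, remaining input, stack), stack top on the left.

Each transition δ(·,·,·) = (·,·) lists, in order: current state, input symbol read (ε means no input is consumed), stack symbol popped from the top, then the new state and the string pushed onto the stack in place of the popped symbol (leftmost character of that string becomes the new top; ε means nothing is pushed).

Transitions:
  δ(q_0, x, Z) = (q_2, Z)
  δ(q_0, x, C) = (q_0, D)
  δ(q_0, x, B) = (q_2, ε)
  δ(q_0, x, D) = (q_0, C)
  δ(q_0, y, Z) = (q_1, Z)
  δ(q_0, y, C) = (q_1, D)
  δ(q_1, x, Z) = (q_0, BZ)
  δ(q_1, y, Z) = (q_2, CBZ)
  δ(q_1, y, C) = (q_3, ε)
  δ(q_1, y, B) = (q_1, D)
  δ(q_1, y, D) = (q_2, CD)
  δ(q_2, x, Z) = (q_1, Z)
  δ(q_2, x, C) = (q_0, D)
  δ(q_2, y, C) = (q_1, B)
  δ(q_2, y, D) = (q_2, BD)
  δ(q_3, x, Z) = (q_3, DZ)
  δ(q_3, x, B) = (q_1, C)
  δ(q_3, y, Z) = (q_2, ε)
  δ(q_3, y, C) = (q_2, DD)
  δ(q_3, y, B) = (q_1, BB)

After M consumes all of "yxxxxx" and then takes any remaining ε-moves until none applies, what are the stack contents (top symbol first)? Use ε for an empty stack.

Z

(q_0, yxxxxx, Z)
  read y, top Z: go to q_1, push Z → (q_1, xxxxx, Z)
  read x, top Z: go to q_0, push BZ → (q_0, xxxx, BZ)
  read x, top B: go to q_2, push ε → (q_2, xxx, Z)
  read x, top Z: go to q_1, push Z → (q_1, xx, Z)
  read x, top Z: go to q_0, push BZ → (q_0, x, BZ)
  read x, top B: go to q_2, push ε → (q_2, ε, Z)
All input consumed in state q_2 with stack Z.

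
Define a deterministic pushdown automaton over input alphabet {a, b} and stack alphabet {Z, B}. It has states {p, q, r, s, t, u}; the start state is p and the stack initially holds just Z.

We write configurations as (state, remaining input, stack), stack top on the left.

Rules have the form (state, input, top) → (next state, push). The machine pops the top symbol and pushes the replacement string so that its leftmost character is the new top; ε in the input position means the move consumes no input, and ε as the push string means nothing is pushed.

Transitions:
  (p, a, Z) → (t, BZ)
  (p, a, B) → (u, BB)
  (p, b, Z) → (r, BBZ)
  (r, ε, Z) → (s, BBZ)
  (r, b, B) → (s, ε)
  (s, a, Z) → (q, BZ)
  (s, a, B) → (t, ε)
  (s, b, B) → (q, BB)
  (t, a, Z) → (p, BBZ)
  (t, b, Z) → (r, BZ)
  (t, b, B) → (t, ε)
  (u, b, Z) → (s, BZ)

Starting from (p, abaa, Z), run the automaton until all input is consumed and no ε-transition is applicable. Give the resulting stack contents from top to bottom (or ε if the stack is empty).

(p, abaa, Z)
  read a, top Z: go to t, push BZ → (t, baa, BZ)
  read b, top B: go to t, push ε → (t, aa, Z)
  read a, top Z: go to p, push BBZ → (p, a, BBZ)
  read a, top B: go to u, push BB → (u, ε, BBBZ)
All input consumed in state u with stack BBBZ.

BBBZ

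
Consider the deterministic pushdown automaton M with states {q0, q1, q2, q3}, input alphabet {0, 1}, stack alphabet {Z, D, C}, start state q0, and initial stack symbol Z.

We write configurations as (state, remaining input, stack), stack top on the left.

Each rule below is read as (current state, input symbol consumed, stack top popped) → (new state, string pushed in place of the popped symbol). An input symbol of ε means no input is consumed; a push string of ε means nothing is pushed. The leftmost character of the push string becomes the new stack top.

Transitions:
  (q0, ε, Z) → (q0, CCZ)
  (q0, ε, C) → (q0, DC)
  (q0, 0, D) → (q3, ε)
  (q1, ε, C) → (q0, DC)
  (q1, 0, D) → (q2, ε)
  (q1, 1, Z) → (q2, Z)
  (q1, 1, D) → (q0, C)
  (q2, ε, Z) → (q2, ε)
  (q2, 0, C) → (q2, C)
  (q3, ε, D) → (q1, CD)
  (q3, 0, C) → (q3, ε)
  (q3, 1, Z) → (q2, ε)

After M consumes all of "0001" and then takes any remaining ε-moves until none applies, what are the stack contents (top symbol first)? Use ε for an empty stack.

ε

(q0, 0001, Z)
  ε-move, top Z: go to q0, push CCZ → (q0, 0001, CCZ)
  ε-move, top C: go to q0, push DC → (q0, 0001, DCCZ)
  read 0, top D: go to q3, push ε → (q3, 001, CCZ)
  read 0, top C: go to q3, push ε → (q3, 01, CZ)
  read 0, top C: go to q3, push ε → (q3, 1, Z)
  read 1, top Z: go to q2, push ε → (q2, ε, ε)
All input consumed in state q2 with stack ε.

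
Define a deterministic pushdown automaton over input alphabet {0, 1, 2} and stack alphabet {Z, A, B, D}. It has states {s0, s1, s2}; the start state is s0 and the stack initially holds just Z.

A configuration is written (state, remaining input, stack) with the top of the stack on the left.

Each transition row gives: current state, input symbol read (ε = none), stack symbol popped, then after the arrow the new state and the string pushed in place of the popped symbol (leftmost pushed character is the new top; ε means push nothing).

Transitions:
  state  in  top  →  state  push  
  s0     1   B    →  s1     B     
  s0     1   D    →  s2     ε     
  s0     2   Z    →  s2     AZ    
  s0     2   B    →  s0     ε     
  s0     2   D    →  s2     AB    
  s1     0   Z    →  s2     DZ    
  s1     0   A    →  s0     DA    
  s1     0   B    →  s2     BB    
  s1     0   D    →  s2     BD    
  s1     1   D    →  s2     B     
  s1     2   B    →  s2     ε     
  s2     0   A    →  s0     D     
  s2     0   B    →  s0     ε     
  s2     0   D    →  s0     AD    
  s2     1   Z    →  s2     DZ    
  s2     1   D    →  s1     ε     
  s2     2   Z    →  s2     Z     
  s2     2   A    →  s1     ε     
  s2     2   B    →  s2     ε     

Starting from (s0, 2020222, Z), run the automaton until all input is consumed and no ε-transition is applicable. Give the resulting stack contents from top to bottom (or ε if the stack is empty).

BZ

(s0, 2020222, Z) ⊢ (s2, 020222, AZ) ⊢ (s0, 20222, DZ) ⊢ (s2, 0222, ABZ) ⊢ (s0, 222, DBZ) ⊢ (s2, 22, ABBZ) ⊢ (s1, 2, BBZ) ⊢ (s2, ε, BZ)
All input consumed in state s2 with stack BZ.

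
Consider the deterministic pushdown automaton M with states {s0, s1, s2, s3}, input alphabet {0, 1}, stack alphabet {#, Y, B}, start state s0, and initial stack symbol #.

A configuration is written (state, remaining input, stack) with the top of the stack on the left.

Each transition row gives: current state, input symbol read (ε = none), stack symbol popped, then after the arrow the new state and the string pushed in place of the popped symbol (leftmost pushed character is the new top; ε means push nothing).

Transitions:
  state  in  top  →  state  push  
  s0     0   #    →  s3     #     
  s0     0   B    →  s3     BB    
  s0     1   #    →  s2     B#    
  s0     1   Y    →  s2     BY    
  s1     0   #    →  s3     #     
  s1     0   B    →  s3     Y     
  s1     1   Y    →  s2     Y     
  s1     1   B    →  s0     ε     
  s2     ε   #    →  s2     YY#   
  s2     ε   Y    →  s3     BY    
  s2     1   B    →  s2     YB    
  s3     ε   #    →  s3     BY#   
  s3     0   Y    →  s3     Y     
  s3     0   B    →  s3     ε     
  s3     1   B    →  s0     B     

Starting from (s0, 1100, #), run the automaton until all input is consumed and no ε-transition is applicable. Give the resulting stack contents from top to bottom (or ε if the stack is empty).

YB#

(s0, 1100, #)
  read 1, top #: go to s2, push B# → (s2, 100, B#)
  read 1, top B: go to s2, push YB → (s2, 00, YB#)
  ε-move, top Y: go to s3, push BY → (s3, 00, BYB#)
  read 0, top B: go to s3, push ε → (s3, 0, YB#)
  read 0, top Y: go to s3, push Y → (s3, ε, YB#)
All input consumed in state s3 with stack YB#.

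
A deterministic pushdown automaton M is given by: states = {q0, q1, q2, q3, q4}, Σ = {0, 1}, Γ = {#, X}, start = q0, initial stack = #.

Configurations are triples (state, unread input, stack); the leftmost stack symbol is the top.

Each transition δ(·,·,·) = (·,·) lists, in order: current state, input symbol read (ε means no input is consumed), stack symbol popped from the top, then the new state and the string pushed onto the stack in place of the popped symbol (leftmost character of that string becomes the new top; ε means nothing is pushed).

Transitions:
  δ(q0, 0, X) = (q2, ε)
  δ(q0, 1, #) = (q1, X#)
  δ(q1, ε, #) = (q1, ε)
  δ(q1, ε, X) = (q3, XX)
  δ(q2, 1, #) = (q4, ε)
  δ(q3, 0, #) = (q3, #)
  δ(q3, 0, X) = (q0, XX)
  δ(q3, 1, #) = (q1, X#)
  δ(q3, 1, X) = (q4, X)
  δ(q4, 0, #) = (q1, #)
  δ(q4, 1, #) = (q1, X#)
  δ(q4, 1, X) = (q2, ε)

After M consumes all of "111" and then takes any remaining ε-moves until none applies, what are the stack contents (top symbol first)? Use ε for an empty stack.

(q0, 111, #)
  read 1, top #: go to q1, push X# → (q1, 11, X#)
  ε-move, top X: go to q3, push XX → (q3, 11, XX#)
  read 1, top X: go to q4, push X → (q4, 1, XX#)
  read 1, top X: go to q2, push ε → (q2, ε, X#)
All input consumed in state q2 with stack X#.

X#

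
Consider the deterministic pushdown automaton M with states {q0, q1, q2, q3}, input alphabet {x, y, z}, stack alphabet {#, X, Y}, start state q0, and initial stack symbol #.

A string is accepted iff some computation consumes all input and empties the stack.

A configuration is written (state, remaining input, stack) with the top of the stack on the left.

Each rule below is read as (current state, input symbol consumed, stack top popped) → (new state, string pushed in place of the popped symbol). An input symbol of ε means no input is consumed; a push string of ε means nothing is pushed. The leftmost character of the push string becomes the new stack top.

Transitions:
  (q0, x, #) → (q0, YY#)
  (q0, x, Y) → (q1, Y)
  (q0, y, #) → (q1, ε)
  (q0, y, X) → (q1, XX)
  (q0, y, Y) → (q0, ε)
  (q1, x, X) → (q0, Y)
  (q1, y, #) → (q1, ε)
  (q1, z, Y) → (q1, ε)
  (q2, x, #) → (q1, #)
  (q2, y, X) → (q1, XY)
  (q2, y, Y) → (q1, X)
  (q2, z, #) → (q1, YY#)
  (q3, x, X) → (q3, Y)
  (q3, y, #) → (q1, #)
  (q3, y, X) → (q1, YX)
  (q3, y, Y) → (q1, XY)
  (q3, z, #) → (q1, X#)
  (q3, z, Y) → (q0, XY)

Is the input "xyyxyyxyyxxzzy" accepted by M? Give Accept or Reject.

Accept

(q0, xyyxyyxyyxxzzy, #)
  read x, top #: go to q0, push YY# → (q0, yyxyyxyyxxzzy, YY#)
  read y, top Y: go to q0, push ε → (q0, yxyyxyyxxzzy, Y#)
  read y, top Y: go to q0, push ε → (q0, xyyxyyxxzzy, #)
  read x, top #: go to q0, push YY# → (q0, yyxyyxxzzy, YY#)
  read y, top Y: go to q0, push ε → (q0, yxyyxxzzy, Y#)
  read y, top Y: go to q0, push ε → (q0, xyyxxzzy, #)
  read x, top #: go to q0, push YY# → (q0, yyxxzzy, YY#)
  read y, top Y: go to q0, push ε → (q0, yxxzzy, Y#)
  read y, top Y: go to q0, push ε → (q0, xxzzy, #)
  read x, top #: go to q0, push YY# → (q0, xzzy, YY#)
  read x, top Y: go to q1, push Y → (q1, zzy, YY#)
  read z, top Y: go to q1, push ε → (q1, zy, Y#)
  read z, top Y: go to q1, push ε → (q1, y, #)
  read y, top #: go to q1, push ε → (q1, ε, ε)
All input consumed and the stack is empty.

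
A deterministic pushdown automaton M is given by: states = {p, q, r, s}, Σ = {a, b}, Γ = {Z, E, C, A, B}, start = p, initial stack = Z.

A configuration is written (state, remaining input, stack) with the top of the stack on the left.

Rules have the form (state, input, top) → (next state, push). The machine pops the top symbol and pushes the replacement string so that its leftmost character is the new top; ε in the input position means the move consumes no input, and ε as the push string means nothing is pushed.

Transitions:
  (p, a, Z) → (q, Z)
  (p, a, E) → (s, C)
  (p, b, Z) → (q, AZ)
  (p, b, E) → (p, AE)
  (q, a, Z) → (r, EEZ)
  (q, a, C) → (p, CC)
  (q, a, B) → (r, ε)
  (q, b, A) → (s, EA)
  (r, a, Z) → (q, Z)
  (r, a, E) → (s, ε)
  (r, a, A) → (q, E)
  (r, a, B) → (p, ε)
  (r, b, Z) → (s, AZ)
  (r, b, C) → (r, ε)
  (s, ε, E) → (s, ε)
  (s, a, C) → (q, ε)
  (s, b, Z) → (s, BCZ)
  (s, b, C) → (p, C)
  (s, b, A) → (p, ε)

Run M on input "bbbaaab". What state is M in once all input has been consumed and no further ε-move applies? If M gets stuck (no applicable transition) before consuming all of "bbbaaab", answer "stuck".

s

(p, bbbaaab, Z) ⊢ (q, bbaaab, AZ) ⊢ (s, baaab, EAZ) ⊢ (s, baaab, AZ) ⊢ (p, aaab, Z) ⊢ (q, aab, Z) ⊢ (r, ab, EEZ) ⊢ (s, b, EZ) ⊢ (s, b, Z) ⊢ (s, ε, BCZ)
All input consumed; M is in state s.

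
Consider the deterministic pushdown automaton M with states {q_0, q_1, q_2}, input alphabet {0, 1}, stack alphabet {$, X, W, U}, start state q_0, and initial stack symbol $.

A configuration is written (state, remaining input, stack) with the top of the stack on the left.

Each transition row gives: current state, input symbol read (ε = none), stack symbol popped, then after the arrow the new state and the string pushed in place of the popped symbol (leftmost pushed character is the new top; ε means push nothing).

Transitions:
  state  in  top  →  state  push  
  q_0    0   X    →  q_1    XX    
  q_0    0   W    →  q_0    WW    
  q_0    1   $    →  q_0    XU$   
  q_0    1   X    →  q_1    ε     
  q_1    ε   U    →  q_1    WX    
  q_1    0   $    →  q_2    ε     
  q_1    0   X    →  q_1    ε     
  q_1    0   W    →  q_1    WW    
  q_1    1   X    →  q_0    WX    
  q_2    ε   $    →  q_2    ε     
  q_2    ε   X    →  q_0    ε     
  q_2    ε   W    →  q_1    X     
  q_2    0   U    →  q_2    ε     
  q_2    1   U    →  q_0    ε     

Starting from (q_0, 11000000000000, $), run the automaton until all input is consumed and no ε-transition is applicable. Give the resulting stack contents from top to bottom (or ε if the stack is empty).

(q_0, 11000000000000, $)
  read 1, top $: go to q_0, push XU$ → (q_0, 1000000000000, XU$)
  read 1, top X: go to q_1, push ε → (q_1, 000000000000, U$)
  ε-move, top U: go to q_1, push WX → (q_1, 000000000000, WX$)
  read 0, top W: go to q_1, push WW → (q_1, 00000000000, WWX$)
  read 0, top W: go to q_1, push WW → (q_1, 0000000000, WWWX$)
  read 0, top W: go to q_1, push WW → (q_1, 000000000, WWWWX$)
  read 0, top W: go to q_1, push WW → (q_1, 00000000, WWWWWX$)
  read 0, top W: go to q_1, push WW → (q_1, 0000000, WWWWWWX$)
  read 0, top W: go to q_1, push WW → (q_1, 000000, WWWWWWWX$)
  read 0, top W: go to q_1, push WW → (q_1, 00000, WWWWWWWWX$)
  read 0, top W: go to q_1, push WW → (q_1, 0000, WWWWWWWWWX$)
  read 0, top W: go to q_1, push WW → (q_1, 000, WWWWWWWWWWX$)
  read 0, top W: go to q_1, push WW → (q_1, 00, WWWWWWWWWWWX$)
  read 0, top W: go to q_1, push WW → (q_1, 0, WWWWWWWWWWWWX$)
  read 0, top W: go to q_1, push WW → (q_1, ε, WWWWWWWWWWWWWX$)
All input consumed in state q_1 with stack WWWWWWWWWWWWWX$.

WWWWWWWWWWWWWX$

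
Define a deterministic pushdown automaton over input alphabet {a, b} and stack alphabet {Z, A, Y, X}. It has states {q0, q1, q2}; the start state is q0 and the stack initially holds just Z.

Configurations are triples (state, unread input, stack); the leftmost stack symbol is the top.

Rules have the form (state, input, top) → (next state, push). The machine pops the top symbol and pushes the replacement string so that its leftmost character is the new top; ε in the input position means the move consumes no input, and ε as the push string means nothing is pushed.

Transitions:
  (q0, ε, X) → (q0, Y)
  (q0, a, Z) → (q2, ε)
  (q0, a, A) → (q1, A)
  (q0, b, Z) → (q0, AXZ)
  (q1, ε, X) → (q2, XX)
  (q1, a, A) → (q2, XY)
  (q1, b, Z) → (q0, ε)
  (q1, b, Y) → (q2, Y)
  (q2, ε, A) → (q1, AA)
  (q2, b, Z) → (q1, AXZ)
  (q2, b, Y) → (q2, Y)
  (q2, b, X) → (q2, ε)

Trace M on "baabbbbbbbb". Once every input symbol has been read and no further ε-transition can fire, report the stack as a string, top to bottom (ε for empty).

(q0, baabbbbbbbb, Z) ⊢ (q0, aabbbbbbbb, AXZ) ⊢ (q1, abbbbbbbb, AXZ) ⊢ (q2, bbbbbbbb, XYXZ) ⊢ (q2, bbbbbbb, YXZ) ⊢ (q2, bbbbbb, YXZ) ⊢ (q2, bbbbb, YXZ) ⊢ (q2, bbbb, YXZ) ⊢ (q2, bbb, YXZ) ⊢ (q2, bb, YXZ) ⊢ (q2, b, YXZ) ⊢ (q2, ε, YXZ)
All input consumed in state q2 with stack YXZ.

YXZ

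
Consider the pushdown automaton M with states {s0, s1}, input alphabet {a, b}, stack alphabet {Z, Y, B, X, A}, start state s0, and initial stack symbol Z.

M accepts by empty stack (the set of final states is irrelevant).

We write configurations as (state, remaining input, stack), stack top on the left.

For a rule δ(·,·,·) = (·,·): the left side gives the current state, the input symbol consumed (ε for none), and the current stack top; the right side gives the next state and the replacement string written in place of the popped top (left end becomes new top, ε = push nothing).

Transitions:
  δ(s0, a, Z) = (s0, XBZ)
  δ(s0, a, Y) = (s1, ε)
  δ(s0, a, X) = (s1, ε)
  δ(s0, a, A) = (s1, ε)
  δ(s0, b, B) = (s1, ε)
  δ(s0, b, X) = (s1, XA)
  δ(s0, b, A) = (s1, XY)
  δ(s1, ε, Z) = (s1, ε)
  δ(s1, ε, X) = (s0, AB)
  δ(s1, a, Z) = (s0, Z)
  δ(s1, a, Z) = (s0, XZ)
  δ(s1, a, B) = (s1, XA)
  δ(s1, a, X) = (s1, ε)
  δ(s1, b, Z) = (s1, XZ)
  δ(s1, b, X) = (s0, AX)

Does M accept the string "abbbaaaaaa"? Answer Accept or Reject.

No computation consumes all input and empties the stack.

Reject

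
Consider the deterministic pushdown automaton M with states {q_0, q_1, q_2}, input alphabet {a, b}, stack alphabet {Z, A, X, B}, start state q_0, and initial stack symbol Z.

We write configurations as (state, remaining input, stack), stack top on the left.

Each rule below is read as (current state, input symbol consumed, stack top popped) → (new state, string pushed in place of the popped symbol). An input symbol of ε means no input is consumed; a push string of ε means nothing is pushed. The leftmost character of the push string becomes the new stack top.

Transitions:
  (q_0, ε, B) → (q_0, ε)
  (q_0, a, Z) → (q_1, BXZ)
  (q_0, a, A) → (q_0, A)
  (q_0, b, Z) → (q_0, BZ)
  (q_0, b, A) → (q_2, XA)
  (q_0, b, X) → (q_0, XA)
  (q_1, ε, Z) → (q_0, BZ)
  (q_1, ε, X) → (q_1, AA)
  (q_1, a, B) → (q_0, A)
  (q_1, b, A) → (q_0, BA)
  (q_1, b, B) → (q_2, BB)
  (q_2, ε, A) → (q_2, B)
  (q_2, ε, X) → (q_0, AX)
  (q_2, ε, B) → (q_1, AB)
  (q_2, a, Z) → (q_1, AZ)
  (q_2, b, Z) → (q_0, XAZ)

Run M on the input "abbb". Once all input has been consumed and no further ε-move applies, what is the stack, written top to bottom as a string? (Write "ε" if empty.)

(q_0, abbb, Z) ⊢ (q_1, bbb, BXZ) ⊢ (q_2, bb, BBXZ) ⊢ (q_1, bb, ABBXZ) ⊢ (q_0, b, BABBXZ) ⊢ (q_0, b, ABBXZ) ⊢ (q_2, ε, XABBXZ) ⊢ (q_0, ε, AXABBXZ)
All input consumed in state q_0 with stack AXABBXZ.

AXABBXZ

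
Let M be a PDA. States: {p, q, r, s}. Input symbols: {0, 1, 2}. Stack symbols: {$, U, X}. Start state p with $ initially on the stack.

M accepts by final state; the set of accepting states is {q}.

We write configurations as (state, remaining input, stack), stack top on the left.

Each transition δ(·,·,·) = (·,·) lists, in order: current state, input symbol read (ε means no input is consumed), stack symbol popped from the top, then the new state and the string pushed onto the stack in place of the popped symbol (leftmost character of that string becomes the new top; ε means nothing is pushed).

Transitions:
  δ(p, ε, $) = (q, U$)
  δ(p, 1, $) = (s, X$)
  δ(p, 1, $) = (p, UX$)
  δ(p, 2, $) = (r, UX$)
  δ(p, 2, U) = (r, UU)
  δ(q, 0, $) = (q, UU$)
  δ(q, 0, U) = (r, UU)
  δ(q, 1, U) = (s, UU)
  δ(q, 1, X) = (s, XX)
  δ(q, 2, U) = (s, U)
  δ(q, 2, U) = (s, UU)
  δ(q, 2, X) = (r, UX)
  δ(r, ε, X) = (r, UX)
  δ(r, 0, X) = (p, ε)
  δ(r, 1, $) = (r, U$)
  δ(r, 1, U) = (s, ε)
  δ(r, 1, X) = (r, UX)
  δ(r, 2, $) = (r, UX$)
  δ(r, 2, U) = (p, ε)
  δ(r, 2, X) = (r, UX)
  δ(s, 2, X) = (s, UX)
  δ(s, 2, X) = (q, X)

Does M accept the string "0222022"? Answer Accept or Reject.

No computation consumes all input and reaches a final state.

Reject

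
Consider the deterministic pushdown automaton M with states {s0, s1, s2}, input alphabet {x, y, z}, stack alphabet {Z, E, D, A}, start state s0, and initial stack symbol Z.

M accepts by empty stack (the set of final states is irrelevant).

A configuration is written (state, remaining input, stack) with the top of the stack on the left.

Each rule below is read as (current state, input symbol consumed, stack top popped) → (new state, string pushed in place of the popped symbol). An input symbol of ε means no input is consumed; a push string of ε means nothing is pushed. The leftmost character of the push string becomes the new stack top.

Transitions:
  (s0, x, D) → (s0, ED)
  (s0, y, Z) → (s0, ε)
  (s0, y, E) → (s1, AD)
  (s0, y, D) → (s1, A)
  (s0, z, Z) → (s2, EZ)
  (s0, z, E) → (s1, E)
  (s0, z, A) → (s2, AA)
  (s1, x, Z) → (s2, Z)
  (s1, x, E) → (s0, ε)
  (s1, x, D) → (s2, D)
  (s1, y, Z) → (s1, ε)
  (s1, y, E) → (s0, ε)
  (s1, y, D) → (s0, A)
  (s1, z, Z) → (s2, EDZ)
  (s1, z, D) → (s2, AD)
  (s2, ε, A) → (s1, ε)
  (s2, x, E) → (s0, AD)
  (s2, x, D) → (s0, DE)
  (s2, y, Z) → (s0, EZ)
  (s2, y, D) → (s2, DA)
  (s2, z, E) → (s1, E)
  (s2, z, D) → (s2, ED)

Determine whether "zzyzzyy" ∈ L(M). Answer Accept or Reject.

(s0, zzyzzyy, Z)
  read z, top Z: go to s2, push EZ → (s2, zyzzyy, EZ)
  read z, top E: go to s1, push E → (s1, yzzyy, EZ)
  read y, top E: go to s0, push ε → (s0, zzyy, Z)
  read z, top Z: go to s2, push EZ → (s2, zyy, EZ)
  read z, top E: go to s1, push E → (s1, yy, EZ)
  read y, top E: go to s0, push ε → (s0, y, Z)
  read y, top Z: go to s0, push ε → (s0, ε, ε)
All input consumed and the stack is empty.

Accept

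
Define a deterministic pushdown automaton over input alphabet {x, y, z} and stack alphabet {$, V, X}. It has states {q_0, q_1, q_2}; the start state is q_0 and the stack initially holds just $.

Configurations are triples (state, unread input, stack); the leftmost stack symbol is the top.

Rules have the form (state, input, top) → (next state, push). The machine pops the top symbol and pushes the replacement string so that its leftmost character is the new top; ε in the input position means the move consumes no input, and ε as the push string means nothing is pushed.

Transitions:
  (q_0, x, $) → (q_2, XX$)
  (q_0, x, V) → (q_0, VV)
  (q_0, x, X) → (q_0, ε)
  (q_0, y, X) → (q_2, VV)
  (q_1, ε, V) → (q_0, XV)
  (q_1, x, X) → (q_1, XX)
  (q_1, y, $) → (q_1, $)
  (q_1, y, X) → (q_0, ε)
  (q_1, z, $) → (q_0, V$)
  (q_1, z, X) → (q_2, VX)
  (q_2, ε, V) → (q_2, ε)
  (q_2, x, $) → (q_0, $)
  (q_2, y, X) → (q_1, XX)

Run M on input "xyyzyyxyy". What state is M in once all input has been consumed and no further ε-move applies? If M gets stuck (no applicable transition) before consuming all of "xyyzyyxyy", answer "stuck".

(q_0, xyyzyyxyy, $) ⊢ (q_2, yyzyyxyy, XX$) ⊢ (q_1, yzyyxyy, XXX$) ⊢ (q_0, zyyxyy, XX$)
No transition for (q_0, z, top X); M blocks with input zyyxyy remaining.

stuck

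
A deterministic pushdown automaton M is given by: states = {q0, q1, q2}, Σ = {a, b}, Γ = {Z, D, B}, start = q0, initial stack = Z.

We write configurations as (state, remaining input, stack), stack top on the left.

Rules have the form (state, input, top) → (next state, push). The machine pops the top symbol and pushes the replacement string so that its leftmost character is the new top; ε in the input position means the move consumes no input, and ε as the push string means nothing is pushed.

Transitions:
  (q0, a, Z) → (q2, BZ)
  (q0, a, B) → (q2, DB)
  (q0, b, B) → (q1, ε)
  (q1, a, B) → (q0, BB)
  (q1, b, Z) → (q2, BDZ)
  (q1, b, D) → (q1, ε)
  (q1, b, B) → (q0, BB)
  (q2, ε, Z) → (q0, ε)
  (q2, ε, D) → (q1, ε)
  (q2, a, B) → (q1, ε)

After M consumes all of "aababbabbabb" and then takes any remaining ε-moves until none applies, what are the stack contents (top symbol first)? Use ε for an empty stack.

BDZ

(q0, aababbabbabb, Z)
  read a, top Z: go to q2, push BZ → (q2, ababbabbabb, BZ)
  read a, top B: go to q1, push ε → (q1, babbabbabb, Z)
  read b, top Z: go to q2, push BDZ → (q2, abbabbabb, BDZ)
  read a, top B: go to q1, push ε → (q1, bbabbabb, DZ)
  read b, top D: go to q1, push ε → (q1, babbabb, Z)
  read b, top Z: go to q2, push BDZ → (q2, abbabb, BDZ)
  read a, top B: go to q1, push ε → (q1, bbabb, DZ)
  read b, top D: go to q1, push ε → (q1, babb, Z)
  read b, top Z: go to q2, push BDZ → (q2, abb, BDZ)
  read a, top B: go to q1, push ε → (q1, bb, DZ)
  read b, top D: go to q1, push ε → (q1, b, Z)
  read b, top Z: go to q2, push BDZ → (q2, ε, BDZ)
All input consumed in state q2 with stack BDZ.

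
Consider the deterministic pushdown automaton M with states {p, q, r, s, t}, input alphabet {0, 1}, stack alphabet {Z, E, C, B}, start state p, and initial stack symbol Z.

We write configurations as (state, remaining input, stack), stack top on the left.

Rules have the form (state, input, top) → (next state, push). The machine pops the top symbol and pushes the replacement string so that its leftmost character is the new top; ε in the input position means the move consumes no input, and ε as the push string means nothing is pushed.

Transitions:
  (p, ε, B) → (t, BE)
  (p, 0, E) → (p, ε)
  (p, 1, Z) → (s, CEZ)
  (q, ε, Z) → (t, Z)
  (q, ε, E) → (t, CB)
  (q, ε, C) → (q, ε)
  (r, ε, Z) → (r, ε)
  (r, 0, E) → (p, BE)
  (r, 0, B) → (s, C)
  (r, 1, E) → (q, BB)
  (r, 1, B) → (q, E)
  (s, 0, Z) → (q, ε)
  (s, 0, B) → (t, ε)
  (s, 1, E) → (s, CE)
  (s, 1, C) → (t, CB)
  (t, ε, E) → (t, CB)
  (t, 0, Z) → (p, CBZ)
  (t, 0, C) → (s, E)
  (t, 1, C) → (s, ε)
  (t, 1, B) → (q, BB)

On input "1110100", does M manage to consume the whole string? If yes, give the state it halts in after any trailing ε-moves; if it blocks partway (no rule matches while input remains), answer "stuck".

(p, 1110100, Z) ⊢ (s, 110100, CEZ) ⊢ (t, 10100, CBEZ) ⊢ (s, 0100, BEZ) ⊢ (t, 100, EZ) ⊢ (t, 100, CBZ) ⊢ (s, 00, BZ) ⊢ (t, 0, Z) ⊢ (p, ε, CBZ)
All input consumed; M is in state p.

p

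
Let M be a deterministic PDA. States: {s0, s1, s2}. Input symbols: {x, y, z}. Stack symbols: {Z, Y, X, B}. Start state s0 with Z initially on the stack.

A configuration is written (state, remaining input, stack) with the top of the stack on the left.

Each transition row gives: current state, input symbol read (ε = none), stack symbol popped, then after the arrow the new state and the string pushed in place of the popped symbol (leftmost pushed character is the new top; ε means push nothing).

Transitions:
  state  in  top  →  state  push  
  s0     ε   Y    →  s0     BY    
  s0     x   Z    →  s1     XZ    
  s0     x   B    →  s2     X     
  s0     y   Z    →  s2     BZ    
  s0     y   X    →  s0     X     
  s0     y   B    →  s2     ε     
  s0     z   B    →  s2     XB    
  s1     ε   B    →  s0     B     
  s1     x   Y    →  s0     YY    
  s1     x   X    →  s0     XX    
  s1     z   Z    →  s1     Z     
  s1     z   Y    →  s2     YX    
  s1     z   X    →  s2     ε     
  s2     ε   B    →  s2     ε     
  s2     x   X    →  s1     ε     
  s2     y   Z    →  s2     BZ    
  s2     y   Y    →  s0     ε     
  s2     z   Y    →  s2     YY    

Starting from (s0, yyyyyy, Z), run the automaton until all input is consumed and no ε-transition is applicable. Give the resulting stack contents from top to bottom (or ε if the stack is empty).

(s0, yyyyyy, Z)
  read y, top Z: go to s2, push BZ → (s2, yyyyy, BZ)
  ε-move, top B: go to s2, push ε → (s2, yyyyy, Z)
  read y, top Z: go to s2, push BZ → (s2, yyyy, BZ)
  ε-move, top B: go to s2, push ε → (s2, yyyy, Z)
  read y, top Z: go to s2, push BZ → (s2, yyy, BZ)
  ε-move, top B: go to s2, push ε → (s2, yyy, Z)
  read y, top Z: go to s2, push BZ → (s2, yy, BZ)
  ε-move, top B: go to s2, push ε → (s2, yy, Z)
  read y, top Z: go to s2, push BZ → (s2, y, BZ)
  ε-move, top B: go to s2, push ε → (s2, y, Z)
  read y, top Z: go to s2, push BZ → (s2, ε, BZ)
  ε-move, top B: go to s2, push ε → (s2, ε, Z)
All input consumed in state s2 with stack Z.

Z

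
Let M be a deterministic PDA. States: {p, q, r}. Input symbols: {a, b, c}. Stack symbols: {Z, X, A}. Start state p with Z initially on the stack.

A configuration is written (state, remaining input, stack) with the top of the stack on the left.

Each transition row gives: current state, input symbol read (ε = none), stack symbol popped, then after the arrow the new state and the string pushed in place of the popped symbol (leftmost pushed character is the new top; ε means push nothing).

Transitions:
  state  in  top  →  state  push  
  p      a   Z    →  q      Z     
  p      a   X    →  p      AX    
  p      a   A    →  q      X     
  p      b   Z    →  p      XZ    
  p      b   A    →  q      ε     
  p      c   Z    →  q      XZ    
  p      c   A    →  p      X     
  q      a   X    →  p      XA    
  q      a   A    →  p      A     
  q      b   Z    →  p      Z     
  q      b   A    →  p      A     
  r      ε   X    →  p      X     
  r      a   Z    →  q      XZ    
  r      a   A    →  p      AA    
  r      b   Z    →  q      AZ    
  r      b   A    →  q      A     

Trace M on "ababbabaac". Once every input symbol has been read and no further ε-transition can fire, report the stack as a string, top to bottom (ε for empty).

(p, ababbabaac, Z) ⊢ (q, babbabaac, Z) ⊢ (p, abbabaac, Z) ⊢ (q, bbabaac, Z) ⊢ (p, babaac, Z) ⊢ (p, abaac, XZ) ⊢ (p, baac, AXZ) ⊢ (q, aac, XZ) ⊢ (p, ac, XAZ) ⊢ (p, c, AXAZ) ⊢ (p, ε, XXAZ)
All input consumed in state p with stack XXAZ.

XXAZ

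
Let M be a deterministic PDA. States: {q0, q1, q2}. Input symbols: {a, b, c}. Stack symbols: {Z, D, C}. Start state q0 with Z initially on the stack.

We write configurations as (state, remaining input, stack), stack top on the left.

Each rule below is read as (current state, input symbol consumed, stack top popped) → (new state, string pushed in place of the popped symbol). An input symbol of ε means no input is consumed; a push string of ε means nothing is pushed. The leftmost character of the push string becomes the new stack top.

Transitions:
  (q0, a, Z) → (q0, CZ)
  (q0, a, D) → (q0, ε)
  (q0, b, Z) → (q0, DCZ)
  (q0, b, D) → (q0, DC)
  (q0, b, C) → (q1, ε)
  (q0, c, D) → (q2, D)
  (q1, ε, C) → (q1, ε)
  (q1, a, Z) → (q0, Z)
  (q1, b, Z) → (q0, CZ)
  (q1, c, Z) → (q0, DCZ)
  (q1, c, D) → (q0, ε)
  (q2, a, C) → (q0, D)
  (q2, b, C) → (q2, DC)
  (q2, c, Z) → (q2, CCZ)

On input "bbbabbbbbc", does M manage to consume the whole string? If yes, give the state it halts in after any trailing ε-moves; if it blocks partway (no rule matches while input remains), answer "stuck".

q0

(q0, bbbabbbbbc, Z)
  read b, top Z: go to q0, push DCZ → (q0, bbabbbbbc, DCZ)
  read b, top D: go to q0, push DC → (q0, babbbbbc, DCCZ)
  read b, top D: go to q0, push DC → (q0, abbbbbc, DCCCZ)
  read a, top D: go to q0, push ε → (q0, bbbbbc, CCCZ)
  read b, top C: go to q1, push ε → (q1, bbbbc, CCZ)
  ε-move, top C: go to q1, push ε → (q1, bbbbc, CZ)
  ε-move, top C: go to q1, push ε → (q1, bbbbc, Z)
  read b, top Z: go to q0, push CZ → (q0, bbbc, CZ)
  read b, top C: go to q1, push ε → (q1, bbc, Z)
  read b, top Z: go to q0, push CZ → (q0, bc, CZ)
  read b, top C: go to q1, push ε → (q1, c, Z)
  read c, top Z: go to q0, push DCZ → (q0, ε, DCZ)
All input consumed; M is in state q0.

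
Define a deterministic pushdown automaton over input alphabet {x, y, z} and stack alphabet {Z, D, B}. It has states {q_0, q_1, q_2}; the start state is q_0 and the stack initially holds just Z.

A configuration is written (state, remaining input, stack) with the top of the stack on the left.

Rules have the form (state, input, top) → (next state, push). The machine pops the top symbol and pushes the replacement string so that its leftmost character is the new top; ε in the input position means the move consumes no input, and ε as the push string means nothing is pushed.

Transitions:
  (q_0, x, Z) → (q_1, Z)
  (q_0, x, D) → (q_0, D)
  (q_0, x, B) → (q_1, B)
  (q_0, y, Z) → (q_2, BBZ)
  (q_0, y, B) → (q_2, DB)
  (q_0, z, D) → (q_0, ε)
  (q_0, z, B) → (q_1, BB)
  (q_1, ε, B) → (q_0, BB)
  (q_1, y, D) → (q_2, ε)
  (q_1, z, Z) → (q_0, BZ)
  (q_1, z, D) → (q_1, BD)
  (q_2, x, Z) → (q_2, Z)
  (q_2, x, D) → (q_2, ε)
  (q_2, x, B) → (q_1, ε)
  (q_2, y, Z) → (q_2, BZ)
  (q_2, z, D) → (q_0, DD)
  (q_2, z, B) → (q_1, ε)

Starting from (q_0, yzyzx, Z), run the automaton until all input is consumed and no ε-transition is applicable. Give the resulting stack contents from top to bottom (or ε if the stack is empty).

DDBBZ

(q_0, yzyzx, Z)
  read y, top Z: go to q_2, push BBZ → (q_2, zyzx, BBZ)
  read z, top B: go to q_1, push ε → (q_1, yzx, BZ)
  ε-move, top B: go to q_0, push BB → (q_0, yzx, BBZ)
  read y, top B: go to q_2, push DB → (q_2, zx, DBBZ)
  read z, top D: go to q_0, push DD → (q_0, x, DDBBZ)
  read x, top D: go to q_0, push D → (q_0, ε, DDBBZ)
All input consumed in state q_0 with stack DDBBZ.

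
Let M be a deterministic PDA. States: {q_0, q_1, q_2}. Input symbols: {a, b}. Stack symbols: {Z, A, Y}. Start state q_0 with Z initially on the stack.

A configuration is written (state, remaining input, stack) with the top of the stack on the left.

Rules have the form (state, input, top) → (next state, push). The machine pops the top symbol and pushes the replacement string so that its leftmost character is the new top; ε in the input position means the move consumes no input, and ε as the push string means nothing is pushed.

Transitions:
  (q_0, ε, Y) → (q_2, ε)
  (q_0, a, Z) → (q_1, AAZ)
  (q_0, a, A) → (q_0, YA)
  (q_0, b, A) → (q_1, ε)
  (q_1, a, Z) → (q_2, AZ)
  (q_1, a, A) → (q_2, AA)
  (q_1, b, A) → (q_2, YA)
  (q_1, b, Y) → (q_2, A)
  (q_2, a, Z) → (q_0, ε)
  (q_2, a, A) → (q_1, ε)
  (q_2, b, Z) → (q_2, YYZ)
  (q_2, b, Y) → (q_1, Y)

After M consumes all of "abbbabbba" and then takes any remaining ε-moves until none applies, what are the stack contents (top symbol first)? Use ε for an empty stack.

AAZ

(q_0, abbbabbba, Z)
  read a, top Z: go to q_1, push AAZ → (q_1, bbbabbba, AAZ)
  read b, top A: go to q_2, push YA → (q_2, bbabbba, YAAZ)
  read b, top Y: go to q_1, push Y → (q_1, babbba, YAAZ)
  read b, top Y: go to q_2, push A → (q_2, abbba, AAAZ)
  read a, top A: go to q_1, push ε → (q_1, bbba, AAZ)
  read b, top A: go to q_2, push YA → (q_2, bba, YAAZ)
  read b, top Y: go to q_1, push Y → (q_1, ba, YAAZ)
  read b, top Y: go to q_2, push A → (q_2, a, AAAZ)
  read a, top A: go to q_1, push ε → (q_1, ε, AAZ)
All input consumed in state q_1 with stack AAZ.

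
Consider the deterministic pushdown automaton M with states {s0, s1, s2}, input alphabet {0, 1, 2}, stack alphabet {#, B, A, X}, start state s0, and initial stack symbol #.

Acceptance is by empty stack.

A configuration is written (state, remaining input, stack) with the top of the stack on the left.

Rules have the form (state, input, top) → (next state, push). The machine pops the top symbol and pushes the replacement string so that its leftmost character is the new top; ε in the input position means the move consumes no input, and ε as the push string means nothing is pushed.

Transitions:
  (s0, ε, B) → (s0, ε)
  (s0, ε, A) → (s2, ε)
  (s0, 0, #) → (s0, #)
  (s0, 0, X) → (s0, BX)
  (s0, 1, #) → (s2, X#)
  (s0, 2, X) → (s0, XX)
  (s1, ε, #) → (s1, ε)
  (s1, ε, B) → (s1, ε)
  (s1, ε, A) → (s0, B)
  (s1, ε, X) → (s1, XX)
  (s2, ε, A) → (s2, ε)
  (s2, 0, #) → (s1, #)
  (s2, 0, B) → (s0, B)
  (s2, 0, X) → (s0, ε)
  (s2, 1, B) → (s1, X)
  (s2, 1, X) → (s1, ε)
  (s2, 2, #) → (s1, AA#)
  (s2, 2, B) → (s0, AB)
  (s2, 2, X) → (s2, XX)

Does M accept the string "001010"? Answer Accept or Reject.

Reject

(s0, 001010, #) ⊢ (s0, 01010, #) ⊢ (s0, 1010, #) ⊢ (s2, 010, X#) ⊢ (s0, 10, #) ⊢ (s2, 0, X#) ⊢ (s0, ε, #)
All input consumed; stack is #, not empty, and no further ε-move applies.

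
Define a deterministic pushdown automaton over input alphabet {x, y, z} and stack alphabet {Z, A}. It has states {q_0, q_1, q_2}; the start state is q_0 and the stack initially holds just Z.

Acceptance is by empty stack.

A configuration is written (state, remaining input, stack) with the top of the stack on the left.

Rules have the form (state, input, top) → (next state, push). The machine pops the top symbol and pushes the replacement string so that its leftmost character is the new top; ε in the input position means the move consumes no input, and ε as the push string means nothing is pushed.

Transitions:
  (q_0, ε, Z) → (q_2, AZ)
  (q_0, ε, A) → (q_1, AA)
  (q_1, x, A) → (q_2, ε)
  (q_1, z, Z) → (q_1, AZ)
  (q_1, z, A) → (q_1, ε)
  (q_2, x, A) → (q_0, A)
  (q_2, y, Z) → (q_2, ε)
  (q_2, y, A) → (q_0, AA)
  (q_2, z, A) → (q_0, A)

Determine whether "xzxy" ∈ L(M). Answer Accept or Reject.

(q_0, xzxy, Z)
  ε-move, top Z: go to q_2, push AZ → (q_2, xzxy, AZ)
  read x, top A: go to q_0, push A → (q_0, zxy, AZ)
  ε-move, top A: go to q_1, push AA → (q_1, zxy, AAZ)
  read z, top A: go to q_1, push ε → (q_1, xy, AZ)
  read x, top A: go to q_2, push ε → (q_2, y, Z)
  read y, top Z: go to q_2, push ε → (q_2, ε, ε)
All input consumed and the stack is empty.

Accept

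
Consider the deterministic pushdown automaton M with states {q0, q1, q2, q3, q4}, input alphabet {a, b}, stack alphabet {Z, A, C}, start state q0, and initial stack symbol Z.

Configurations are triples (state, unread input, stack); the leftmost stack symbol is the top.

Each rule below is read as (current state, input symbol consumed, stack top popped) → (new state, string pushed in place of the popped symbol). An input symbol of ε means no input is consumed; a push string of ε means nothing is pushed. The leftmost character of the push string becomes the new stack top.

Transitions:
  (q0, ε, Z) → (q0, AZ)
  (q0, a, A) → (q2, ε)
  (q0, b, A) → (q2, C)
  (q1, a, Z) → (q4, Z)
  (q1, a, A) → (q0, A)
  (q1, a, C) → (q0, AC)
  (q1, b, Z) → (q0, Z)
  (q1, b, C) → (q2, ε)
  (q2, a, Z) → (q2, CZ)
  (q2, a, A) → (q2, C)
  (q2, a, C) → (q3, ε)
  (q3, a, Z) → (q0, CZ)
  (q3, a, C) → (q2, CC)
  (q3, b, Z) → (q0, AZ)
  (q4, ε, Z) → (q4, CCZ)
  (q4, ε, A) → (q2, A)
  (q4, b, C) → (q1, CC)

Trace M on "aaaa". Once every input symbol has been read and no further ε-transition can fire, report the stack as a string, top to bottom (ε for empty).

CZ

(q0, aaaa, Z)
  ε-move, top Z: go to q0, push AZ → (q0, aaaa, AZ)
  read a, top A: go to q2, push ε → (q2, aaa, Z)
  read a, top Z: go to q2, push CZ → (q2, aa, CZ)
  read a, top C: go to q3, push ε → (q3, a, Z)
  read a, top Z: go to q0, push CZ → (q0, ε, CZ)
All input consumed in state q0 with stack CZ.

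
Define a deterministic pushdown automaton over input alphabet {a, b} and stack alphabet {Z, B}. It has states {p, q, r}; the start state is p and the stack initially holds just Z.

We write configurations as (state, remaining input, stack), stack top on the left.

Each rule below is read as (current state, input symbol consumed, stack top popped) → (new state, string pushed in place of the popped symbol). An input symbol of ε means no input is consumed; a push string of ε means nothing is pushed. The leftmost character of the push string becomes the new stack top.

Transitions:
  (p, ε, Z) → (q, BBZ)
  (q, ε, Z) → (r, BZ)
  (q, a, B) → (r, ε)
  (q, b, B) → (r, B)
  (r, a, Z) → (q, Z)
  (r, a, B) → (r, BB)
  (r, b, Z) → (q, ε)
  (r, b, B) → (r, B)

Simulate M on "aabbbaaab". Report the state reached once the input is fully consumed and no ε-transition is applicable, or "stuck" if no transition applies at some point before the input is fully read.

r

(p, aabbbaaab, Z)
  ε-move, top Z: go to q, push BBZ → (q, aabbbaaab, BBZ)
  read a, top B: go to r, push ε → (r, abbbaaab, BZ)
  read a, top B: go to r, push BB → (r, bbbaaab, BBZ)
  read b, top B: go to r, push B → (r, bbaaab, BBZ)
  read b, top B: go to r, push B → (r, baaab, BBZ)
  read b, top B: go to r, push B → (r, aaab, BBZ)
  read a, top B: go to r, push BB → (r, aab, BBBZ)
  read a, top B: go to r, push BB → (r, ab, BBBBZ)
  read a, top B: go to r, push BB → (r, b, BBBBBZ)
  read b, top B: go to r, push B → (r, ε, BBBBBZ)
All input consumed; M is in state r.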